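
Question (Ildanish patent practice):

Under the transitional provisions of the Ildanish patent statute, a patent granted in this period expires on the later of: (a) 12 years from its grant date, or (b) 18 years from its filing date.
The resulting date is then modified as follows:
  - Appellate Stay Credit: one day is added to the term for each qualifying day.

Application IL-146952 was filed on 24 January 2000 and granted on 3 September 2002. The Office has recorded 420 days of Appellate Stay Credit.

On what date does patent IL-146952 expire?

(a) grant + 12 years → 3 September 2014.
(b) filing + 18 years → 24 January 2018.
Later of the two: 24 January 2018.
Appellate Stay Credit: +420 days → 20 March 2019.

2019-03-20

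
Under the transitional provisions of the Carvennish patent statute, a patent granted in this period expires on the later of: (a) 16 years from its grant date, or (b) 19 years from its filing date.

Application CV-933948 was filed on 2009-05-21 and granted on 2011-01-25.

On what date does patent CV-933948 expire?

May 21, 2028

(a) grant + 16 years → 25 January 2027.
(b) filing + 19 years → 21 May 2028.
Later of the two: 21 May 2028.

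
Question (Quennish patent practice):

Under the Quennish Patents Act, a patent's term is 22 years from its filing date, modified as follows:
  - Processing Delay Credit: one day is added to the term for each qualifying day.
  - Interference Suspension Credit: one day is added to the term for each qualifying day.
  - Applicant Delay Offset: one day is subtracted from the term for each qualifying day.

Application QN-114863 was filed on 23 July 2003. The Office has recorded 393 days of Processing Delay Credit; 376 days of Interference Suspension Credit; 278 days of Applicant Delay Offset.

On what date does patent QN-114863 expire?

Base term: filing date + 22 years → 23 July 2025.
Processing Delay Credit: +393 days → 20 August 2026.
Interference Suspension Credit: +376 days → 31 August 2027.
Applicant Delay Offset: −278 days → 26 November 2026.

November 26, 2026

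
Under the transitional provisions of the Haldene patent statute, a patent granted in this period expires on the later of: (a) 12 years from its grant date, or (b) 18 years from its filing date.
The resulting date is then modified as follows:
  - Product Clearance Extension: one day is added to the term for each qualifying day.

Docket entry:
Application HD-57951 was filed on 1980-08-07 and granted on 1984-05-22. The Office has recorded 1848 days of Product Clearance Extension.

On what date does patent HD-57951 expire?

August 29, 2003

(a) grant + 12 years → 22 May 1996.
(b) filing + 18 years → 7 August 1998.
Later of the two: 7 August 1998.
Product Clearance Extension: +1848 days → 29 August 2003.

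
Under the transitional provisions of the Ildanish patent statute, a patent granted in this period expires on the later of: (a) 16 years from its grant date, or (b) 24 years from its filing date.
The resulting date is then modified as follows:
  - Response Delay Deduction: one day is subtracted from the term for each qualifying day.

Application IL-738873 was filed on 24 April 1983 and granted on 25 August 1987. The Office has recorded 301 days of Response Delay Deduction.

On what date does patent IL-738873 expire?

(a) grant + 16 years → 25 August 2003.
(b) filing + 24 years → 24 April 2007.
Later of the two: 24 April 2007.
Response Delay Deduction: −301 days → 27 June 2006.

June 27, 2006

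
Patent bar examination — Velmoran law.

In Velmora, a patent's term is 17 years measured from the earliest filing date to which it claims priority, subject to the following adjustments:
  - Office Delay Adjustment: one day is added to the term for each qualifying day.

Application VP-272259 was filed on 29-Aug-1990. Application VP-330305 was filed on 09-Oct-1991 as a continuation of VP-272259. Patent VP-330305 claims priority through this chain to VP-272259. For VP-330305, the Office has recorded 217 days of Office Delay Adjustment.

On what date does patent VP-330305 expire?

Earliest priority filing: 29 August 1990.
Base term: 29 August 1990 + 17 years → 29 August 2007.
Office Delay Adjustment: +217 days → 2 April 2008.

April 2, 2008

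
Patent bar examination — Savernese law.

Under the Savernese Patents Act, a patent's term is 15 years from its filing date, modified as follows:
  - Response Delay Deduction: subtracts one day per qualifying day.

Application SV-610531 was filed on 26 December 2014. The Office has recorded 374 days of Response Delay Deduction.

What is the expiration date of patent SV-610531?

December 17, 2028

Base term: filing date + 15 years → 26 December 2029.
Response Delay Deduction: −374 days → 17 December 2028.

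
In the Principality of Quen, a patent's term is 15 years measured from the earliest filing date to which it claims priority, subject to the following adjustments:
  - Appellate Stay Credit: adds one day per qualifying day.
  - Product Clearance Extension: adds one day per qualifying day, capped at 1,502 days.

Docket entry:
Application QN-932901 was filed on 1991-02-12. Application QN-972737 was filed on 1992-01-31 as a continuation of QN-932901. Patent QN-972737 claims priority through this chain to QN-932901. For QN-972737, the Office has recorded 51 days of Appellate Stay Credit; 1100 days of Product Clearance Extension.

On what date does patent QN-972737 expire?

2009-04-08

Earliest priority filing: 12 February 1991.
Base term: 12 February 1991 + 15 years → 12 February 2006.
Appellate Stay Credit: +51 days → 4 April 2006.
Product Clearance Extension: 1100 days (within the 1502-day cap) → +1100 days → 8 April 2009.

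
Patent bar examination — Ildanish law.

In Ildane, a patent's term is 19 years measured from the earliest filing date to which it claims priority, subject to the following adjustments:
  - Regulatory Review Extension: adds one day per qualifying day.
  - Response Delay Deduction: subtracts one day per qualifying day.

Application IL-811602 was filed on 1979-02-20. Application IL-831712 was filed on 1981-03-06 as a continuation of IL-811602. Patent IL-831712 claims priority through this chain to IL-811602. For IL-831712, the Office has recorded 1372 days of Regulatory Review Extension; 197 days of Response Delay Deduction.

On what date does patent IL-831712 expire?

2001-05-10

Earliest priority filing: 20 February 1979.
Base term: 20 February 1979 + 19 years → 20 February 1998.
Regulatory Review Extension: +1372 days → 23 November 2001.
Response Delay Deduction: −197 days → 10 May 2001.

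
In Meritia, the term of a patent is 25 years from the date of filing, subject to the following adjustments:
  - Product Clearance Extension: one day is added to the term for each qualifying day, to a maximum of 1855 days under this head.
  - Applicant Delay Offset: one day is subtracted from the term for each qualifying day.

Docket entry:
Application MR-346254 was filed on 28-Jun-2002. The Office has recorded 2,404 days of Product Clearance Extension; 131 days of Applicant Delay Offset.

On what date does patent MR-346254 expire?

Base term: filing date + 25 years → 28 June 2027.
Product Clearance Extension: 2404 days claimed exceeds the 1855-day cap, so +1855 days → 26 July 2032.
Applicant Delay Offset: −131 days → 17 March 2032.

2032-03-17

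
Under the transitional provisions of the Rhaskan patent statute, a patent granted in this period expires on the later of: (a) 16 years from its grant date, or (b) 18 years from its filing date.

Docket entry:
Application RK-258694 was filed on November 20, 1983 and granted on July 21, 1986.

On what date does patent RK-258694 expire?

(a) grant + 16 years → 21 July 2002.
(b) filing + 18 years → 20 November 2001.
Later of the two: 21 July 2002.

2002-07-21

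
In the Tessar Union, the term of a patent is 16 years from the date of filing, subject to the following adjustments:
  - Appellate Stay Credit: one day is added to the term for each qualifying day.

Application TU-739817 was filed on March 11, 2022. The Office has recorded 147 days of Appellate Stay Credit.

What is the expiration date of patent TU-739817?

August 5, 2038

Base term: filing date + 16 years → 11 March 2038.
Appellate Stay Credit: +147 days → 5 August 2038.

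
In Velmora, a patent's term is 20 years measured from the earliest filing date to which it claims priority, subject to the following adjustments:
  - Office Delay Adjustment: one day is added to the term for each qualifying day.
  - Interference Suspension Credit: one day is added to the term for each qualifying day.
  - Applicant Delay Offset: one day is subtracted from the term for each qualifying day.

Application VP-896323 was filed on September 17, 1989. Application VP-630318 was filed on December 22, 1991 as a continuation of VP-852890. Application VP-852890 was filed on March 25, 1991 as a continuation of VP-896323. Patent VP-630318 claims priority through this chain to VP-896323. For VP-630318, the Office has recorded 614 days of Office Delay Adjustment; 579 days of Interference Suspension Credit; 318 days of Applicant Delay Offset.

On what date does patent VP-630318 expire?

2012-02-09

Earliest priority filing: 17 September 1989.
Base term: 17 September 1989 + 20 years → 17 September 2009.
Office Delay Adjustment: +614 days → 24 May 2011.
Interference Suspension Credit: +579 days → 23 December 2012.
Applicant Delay Offset: −318 days → 9 February 2012.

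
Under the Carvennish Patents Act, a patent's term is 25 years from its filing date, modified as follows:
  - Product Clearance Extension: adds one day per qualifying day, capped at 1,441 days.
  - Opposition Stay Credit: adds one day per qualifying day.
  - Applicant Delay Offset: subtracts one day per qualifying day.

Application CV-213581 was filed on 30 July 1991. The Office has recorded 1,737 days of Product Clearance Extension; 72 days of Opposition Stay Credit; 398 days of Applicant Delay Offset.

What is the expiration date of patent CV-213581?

Base term: filing date + 25 years → 30 July 2016.
Product Clearance Extension: 1737 days claimed exceeds the 1441-day cap, so +1441 days → 10 July 2020.
Opposition Stay Credit: +72 days → 20 September 2020.
Applicant Delay Offset: −398 days → 19 August 2019.

2019-08-19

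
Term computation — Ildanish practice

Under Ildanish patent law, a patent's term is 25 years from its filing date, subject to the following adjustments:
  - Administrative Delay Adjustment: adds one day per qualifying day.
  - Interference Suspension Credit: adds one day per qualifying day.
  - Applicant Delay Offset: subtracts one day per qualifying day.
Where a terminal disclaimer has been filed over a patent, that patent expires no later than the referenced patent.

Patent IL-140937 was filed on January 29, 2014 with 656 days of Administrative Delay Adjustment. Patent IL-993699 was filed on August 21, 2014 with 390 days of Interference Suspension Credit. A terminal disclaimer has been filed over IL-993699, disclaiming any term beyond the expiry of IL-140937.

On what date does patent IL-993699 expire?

September 14, 2040

Natural term of IL-993699:
  Base: filing + 25 years → 21 August 2039.
  Interference Suspension Credit: +390 days → 14 September 2040.
Expiry of referenced patent IL-140937:
  Base: filing + 25 years → 29 January 2039.
  Administrative Delay Adjustment: +656 days → 15 November 2040.
Terminal disclaimer: IL-993699 expires on the earlier of 14 September 2040 and 15 November 2040.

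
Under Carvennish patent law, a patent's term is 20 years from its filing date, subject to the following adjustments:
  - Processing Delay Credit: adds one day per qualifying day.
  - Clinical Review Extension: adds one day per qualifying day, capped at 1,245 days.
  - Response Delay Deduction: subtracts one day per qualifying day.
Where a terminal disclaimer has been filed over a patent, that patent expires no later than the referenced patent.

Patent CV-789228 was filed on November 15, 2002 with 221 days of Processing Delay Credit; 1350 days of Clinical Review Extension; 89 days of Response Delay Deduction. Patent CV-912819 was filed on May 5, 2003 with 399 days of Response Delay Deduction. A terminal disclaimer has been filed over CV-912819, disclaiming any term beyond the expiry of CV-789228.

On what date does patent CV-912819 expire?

Natural term of CV-912819:
  Base: filing + 20 years → 5 May 2023.
  Response Delay Deduction: −399 days → 1 April 2022.
Expiry of referenced patent CV-789228:
  Base: filing + 20 years → 15 November 2022.
  Processing Delay Credit: +221 days → 24 June 2023.
  Clinical Review Extension: 1350 days claimed exceeds the 1245-day cap, so +1245 days → 20 November 2026.
  Response Delay Deduction: −89 days → 23 August 2026.
Terminal disclaimer: CV-912819 expires on the earlier of 1 April 2022 and 23 August 2026.

2022-04-01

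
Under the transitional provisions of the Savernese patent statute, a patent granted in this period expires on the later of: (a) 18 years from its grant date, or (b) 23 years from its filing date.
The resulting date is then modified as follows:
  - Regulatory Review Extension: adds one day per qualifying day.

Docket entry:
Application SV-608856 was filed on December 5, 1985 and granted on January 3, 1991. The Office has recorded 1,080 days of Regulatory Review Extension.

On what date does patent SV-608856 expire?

2011-12-19

(a) grant + 18 years → 3 January 2009.
(b) filing + 23 years → 5 December 2008.
Later of the two: 3 January 2009.
Regulatory Review Extension: +1080 days → 19 December 2011.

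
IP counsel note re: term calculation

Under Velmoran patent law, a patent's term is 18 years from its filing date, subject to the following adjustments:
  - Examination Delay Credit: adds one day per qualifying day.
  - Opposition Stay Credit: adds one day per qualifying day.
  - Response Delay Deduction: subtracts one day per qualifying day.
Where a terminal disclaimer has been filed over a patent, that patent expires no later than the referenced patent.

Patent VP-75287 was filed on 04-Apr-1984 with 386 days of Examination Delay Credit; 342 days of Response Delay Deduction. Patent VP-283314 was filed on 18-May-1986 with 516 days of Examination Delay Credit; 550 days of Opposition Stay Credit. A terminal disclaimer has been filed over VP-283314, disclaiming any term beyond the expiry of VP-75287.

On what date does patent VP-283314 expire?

2002-05-18

Natural term of VP-283314:
  Base: filing + 18 years → 18 May 2004.
  Examination Delay Credit: +516 days → 16 October 2005.
  Opposition Stay Credit: +550 days → 19 April 2007.
Expiry of referenced patent VP-75287:
  Base: filing + 18 years → 4 April 2002.
  Examination Delay Credit: +386 days → 25 April 2003.
  Response Delay Deduction: −342 days → 18 May 2002.
Terminal disclaimer: VP-283314 expires on the earlier of 19 April 2007 and 18 May 2002.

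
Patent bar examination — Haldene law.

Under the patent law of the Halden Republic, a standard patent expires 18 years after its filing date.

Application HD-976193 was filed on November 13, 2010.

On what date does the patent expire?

Filing date + 18 years → 13 November 2028.

2028-11-13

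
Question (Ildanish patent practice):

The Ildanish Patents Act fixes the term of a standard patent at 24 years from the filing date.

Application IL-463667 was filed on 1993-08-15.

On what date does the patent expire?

2017-08-15

Filing date + 24 years → 15 August 2017.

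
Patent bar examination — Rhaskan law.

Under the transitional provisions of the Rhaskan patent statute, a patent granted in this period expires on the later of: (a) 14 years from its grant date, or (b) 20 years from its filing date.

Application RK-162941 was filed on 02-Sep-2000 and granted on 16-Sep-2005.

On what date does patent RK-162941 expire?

September 2, 2020

(a) grant + 14 years → 16 September 2019.
(b) filing + 20 years → 2 September 2020.
Later of the two: 2 September 2020.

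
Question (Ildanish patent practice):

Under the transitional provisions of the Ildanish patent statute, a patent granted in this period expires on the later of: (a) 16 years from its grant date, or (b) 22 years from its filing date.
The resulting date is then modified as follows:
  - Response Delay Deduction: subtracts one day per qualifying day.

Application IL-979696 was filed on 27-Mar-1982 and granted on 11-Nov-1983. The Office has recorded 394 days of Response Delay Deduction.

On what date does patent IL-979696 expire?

(a) grant + 16 years → 11 November 1999.
(b) filing + 22 years → 27 March 2004.
Later of the two: 27 March 2004.
Response Delay Deduction: −394 days → 27 February 2003.

February 27, 2003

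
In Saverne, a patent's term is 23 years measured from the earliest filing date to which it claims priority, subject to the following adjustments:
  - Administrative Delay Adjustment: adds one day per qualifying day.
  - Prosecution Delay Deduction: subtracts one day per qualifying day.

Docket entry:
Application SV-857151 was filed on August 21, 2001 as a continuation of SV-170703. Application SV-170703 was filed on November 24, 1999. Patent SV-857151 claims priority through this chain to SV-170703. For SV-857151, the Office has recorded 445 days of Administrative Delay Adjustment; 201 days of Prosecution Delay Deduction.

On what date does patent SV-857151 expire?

Earliest priority filing: 24 November 1999.
Base term: 24 November 1999 + 23 years → 24 November 2022.
Administrative Delay Adjustment: +445 days → 12 February 2024.
Prosecution Delay Deduction: −201 days → 26 July 2023.

2023-07-26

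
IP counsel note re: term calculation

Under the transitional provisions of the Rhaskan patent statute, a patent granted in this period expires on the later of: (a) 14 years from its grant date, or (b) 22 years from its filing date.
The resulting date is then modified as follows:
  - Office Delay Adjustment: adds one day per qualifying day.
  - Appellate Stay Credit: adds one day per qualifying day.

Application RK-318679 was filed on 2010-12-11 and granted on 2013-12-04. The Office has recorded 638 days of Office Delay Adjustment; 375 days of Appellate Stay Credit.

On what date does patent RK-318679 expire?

(a) grant + 14 years → 4 December 2027.
(b) filing + 22 years → 11 December 2032.
Later of the two: 11 December 2032.
Office Delay Adjustment: +638 days → 10 September 2034.
Appellate Stay Credit: +375 days → 20 September 2035.

September 20, 2035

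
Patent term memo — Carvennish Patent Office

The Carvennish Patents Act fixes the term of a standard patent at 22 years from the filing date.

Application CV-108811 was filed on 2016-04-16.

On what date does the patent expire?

2038-04-16

Filing date + 22 years → 16 April 2038.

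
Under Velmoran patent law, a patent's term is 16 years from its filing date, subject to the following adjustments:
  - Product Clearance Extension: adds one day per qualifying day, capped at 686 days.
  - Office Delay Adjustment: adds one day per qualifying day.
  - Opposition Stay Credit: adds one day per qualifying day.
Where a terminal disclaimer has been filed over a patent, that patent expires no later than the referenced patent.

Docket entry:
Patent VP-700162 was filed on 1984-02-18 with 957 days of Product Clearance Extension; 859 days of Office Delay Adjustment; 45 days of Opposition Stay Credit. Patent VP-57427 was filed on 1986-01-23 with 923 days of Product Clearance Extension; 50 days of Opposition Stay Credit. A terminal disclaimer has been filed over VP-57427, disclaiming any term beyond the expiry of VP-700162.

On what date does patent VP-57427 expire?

Natural term of VP-57427:
  Base: filing + 16 years → 23 January 2002.
  Product Clearance Extension: 923 days claimed exceeds the 686-day cap, so +686 days → 10 December 2003.
  Opposition Stay Credit: +50 days → 29 January 2004.
Expiry of referenced patent VP-700162:
  Base: filing + 16 years → 18 February 2000.
  Product Clearance Extension: 957 days claimed exceeds the 686-day cap, so +686 days → 4 January 2002.
  Office Delay Adjustment: +859 days → 12 May 2004.
  Opposition Stay Credit: +45 days → 26 June 2004.
Terminal disclaimer: VP-57427 expires on the earlier of 29 January 2004 and 26 June 2004.

January 29, 2004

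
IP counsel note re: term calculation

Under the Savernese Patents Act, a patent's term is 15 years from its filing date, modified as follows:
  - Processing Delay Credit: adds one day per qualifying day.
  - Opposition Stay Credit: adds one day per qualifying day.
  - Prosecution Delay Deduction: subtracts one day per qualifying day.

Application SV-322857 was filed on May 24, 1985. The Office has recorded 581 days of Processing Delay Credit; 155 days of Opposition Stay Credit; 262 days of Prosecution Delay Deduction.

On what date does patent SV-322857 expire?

September 10, 2001

Base term: filing date + 15 years → 24 May 2000.
Processing Delay Credit: +581 days → 26 December 2001.
Opposition Stay Credit: +155 days → 30 May 2002.
Prosecution Delay Deduction: −262 days → 10 September 2001.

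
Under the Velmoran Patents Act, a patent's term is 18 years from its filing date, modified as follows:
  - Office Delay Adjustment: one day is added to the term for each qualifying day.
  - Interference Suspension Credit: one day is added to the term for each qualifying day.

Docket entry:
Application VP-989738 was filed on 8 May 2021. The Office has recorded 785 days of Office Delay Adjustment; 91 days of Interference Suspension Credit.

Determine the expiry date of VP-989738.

2041-09-30

Base term: filing date + 18 years → 8 May 2039.
Office Delay Adjustment: +785 days → 1 July 2041.
Interference Suspension Credit: +91 days → 30 September 2041.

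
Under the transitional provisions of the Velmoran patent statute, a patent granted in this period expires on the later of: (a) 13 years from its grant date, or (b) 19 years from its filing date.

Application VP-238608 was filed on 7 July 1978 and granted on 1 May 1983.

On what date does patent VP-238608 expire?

1997-07-07

(a) grant + 13 years → 1 May 1996.
(b) filing + 19 years → 7 July 1997.
Later of the two: 7 July 1997.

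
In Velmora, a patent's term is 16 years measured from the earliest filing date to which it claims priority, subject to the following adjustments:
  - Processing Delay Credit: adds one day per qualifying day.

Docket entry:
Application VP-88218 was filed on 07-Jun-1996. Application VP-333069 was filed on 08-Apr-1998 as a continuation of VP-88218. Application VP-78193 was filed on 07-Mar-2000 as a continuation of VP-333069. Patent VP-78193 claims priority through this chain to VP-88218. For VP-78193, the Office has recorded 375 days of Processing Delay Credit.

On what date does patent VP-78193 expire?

Earliest priority filing: 7 June 1996.
Base term: 7 June 1996 + 16 years → 7 June 2012.
Processing Delay Credit: +375 days → 17 June 2013.

June 17, 2013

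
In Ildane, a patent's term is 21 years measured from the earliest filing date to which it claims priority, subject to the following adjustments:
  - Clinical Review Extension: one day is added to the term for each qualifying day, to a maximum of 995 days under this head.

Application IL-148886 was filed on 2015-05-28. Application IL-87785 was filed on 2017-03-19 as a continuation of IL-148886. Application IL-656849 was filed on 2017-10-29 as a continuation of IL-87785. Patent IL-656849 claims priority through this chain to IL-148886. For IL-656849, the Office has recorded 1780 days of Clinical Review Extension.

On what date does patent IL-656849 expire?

February 17, 2039

Earliest priority filing: 28 May 2015.
Base term: 28 May 2015 + 21 years → 28 May 2036.
Clinical Review Extension: 1780 days claimed exceeds the 995-day cap, so +995 days → 17 February 2039.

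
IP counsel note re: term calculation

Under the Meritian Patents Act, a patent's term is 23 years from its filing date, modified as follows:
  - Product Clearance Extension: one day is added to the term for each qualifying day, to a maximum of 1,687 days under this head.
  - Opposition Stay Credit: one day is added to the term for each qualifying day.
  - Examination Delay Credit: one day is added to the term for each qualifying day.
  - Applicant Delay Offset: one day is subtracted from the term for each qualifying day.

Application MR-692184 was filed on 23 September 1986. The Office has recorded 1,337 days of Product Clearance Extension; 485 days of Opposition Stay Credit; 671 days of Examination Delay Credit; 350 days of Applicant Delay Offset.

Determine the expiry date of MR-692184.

August 6, 2015

Base term: filing date + 23 years → 23 September 2009.
Product Clearance Extension: 1337 days (within the 1687-day cap) → +1337 days → 22 May 2013.
Opposition Stay Credit: +485 days → 19 September 2014.
Examination Delay Credit: +671 days → 21 July 2016.
Applicant Delay Offset: −350 days → 6 August 2015.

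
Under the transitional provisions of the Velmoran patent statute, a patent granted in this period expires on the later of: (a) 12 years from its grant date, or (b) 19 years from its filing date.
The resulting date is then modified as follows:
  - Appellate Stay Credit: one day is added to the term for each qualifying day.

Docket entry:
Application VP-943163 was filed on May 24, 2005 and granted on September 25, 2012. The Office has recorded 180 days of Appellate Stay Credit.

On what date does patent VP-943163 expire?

(a) grant + 12 years → 25 September 2024.
(b) filing + 19 years → 24 May 2024.
Later of the two: 25 September 2024.
Appellate Stay Credit: +180 days → 24 March 2025.

March 24, 2025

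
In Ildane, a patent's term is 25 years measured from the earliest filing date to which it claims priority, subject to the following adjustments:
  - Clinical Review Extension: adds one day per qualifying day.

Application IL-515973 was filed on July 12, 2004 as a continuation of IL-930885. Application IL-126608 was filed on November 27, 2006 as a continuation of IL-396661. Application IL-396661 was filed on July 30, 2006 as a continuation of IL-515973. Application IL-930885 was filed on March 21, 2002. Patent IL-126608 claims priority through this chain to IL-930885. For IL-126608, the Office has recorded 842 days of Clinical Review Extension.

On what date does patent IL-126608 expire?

2029-07-10

Earliest priority filing: 21 March 2002.
Base term: 21 March 2002 + 25 years → 21 March 2027.
Clinical Review Extension: +842 days → 10 July 2029.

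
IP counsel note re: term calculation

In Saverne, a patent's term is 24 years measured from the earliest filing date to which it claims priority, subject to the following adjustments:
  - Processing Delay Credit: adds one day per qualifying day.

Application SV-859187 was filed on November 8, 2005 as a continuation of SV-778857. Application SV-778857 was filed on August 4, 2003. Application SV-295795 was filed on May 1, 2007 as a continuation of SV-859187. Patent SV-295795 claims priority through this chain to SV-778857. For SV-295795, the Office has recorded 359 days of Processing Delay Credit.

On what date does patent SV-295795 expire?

Earliest priority filing: 4 August 2003.
Base term: 4 August 2003 + 24 years → 4 August 2027.
Processing Delay Credit: +359 days → 28 July 2028.

July 28, 2028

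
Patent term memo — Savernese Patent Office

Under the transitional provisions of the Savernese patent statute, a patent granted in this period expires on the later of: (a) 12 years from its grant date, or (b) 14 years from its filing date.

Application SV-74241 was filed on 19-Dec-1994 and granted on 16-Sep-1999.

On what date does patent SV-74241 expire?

2011-09-16

(a) grant + 12 years → 16 September 2011.
(b) filing + 14 years → 19 December 2008.
Later of the two: 16 September 2011.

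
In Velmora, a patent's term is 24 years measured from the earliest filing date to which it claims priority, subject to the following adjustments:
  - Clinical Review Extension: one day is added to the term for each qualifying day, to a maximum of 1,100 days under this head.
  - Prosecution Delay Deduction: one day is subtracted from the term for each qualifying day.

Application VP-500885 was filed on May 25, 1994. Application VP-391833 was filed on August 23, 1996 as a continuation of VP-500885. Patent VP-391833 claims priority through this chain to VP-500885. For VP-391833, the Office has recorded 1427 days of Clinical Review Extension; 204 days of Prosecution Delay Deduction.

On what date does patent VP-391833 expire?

Earliest priority filing: 25 May 1994.
Base term: 25 May 1994 + 24 years → 25 May 2018.
Clinical Review Extension: 1427 days claimed exceeds the 1100-day cap, so +1100 days → 29 May 2021.
Prosecution Delay Deduction: −204 days → 6 November 2020.

2020-11-06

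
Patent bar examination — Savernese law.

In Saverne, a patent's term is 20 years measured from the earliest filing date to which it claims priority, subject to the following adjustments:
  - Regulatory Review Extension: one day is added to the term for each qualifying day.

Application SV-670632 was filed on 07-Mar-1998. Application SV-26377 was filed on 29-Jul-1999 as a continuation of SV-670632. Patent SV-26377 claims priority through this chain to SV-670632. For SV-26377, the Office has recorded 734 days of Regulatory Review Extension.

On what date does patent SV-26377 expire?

Earliest priority filing: 7 March 1998.
Base term: 7 March 1998 + 20 years → 7 March 2018.
Regulatory Review Extension: +734 days → 10 March 2020.

March 10, 2020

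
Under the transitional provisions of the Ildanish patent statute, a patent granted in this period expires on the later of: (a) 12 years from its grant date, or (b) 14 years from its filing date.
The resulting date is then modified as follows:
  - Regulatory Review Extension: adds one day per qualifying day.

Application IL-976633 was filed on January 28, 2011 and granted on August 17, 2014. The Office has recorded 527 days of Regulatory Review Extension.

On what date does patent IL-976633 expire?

January 26, 2028

(a) grant + 12 years → 17 August 2026.
(b) filing + 14 years → 28 January 2025.
Later of the two: 17 August 2026.
Regulatory Review Extension: +527 days → 26 January 2028.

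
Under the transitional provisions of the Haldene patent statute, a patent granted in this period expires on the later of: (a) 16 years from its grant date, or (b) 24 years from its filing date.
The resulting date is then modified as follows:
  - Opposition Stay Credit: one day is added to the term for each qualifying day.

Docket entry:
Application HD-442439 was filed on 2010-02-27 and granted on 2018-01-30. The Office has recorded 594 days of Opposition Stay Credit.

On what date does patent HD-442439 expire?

(a) grant + 16 years → 30 January 2034.
(b) filing + 24 years → 27 February 2034.
Later of the two: 27 February 2034.
Opposition Stay Credit: +594 days → 14 October 2035.

2035-10-14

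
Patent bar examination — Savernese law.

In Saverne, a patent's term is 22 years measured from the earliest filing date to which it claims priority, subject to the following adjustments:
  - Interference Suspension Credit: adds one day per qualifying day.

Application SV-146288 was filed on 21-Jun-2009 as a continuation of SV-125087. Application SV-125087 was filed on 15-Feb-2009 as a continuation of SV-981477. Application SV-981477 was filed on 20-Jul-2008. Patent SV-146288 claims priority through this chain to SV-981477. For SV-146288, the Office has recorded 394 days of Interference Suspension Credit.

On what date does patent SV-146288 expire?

2031-08-18

Earliest priority filing: 20 July 2008.
Base term: 20 July 2008 + 22 years → 20 July 2030.
Interference Suspension Credit: +394 days → 18 August 2031.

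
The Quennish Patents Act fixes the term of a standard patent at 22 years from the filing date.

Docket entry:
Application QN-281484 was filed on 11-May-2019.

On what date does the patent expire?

Filing date + 22 years → 11 May 2041.

May 11, 2041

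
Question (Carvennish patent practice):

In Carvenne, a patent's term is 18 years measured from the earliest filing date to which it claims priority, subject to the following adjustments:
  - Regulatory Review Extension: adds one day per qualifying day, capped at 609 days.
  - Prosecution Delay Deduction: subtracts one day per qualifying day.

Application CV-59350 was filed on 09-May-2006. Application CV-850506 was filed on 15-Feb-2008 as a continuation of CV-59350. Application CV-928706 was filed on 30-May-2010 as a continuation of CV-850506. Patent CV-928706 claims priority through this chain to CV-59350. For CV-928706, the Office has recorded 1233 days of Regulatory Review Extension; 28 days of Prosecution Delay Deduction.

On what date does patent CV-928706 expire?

December 11, 2025

Earliest priority filing: 9 May 2006.
Base term: 9 May 2006 + 18 years → 9 May 2024.
Regulatory Review Extension: 1233 days claimed exceeds the 609-day cap, so +609 days → 8 January 2026.
Prosecution Delay Deduction: −28 days → 11 December 2025.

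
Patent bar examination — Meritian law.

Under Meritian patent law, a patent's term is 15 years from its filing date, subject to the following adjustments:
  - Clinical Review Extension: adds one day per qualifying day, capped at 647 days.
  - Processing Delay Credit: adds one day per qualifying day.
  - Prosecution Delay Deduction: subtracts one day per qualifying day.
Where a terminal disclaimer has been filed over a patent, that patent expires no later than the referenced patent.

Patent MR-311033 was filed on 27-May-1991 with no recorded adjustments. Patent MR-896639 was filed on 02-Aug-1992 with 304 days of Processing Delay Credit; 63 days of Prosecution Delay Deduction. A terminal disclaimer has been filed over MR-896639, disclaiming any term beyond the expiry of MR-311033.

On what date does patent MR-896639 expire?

May 27, 2006

Natural term of MR-896639:
  Base: filing + 15 years → 2 August 2007.
  Processing Delay Credit: +304 days → 1 June 2008.
  Prosecution Delay Deduction: −63 days → 30 March 2008.
Expiry of referenced patent MR-311033:
  Base: filing + 15 years → 27 May 2006.
Terminal disclaimer: MR-896639 expires on the earlier of 30 March 2008 and 27 May 2006.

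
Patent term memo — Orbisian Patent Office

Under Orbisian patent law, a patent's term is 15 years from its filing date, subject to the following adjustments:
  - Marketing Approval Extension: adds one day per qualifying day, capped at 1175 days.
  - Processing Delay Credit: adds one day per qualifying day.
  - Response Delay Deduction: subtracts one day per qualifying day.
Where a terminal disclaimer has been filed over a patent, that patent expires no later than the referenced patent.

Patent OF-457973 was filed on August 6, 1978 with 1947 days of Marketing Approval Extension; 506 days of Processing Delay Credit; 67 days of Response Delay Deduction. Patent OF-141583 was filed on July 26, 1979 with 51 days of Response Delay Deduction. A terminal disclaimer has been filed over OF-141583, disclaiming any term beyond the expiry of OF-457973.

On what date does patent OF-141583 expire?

June 5, 1994

Natural term of OF-141583:
  Base: filing + 15 years → 26 July 1994.
  Response Delay Deduction: −51 days → 5 June 1994.
Expiry of referenced patent OF-457973:
  Base: filing + 15 years → 6 August 1993.
  Marketing Approval Extension: 1947 days claimed exceeds the 1175-day cap, so +1175 days → 24 October 1996.
  Processing Delay Credit: +506 days → 14 March 1998.
  Response Delay Deduction: −67 days → 6 January 1998.
Terminal disclaimer: OF-141583 expires on the earlier of 5 June 1994 and 6 January 1998.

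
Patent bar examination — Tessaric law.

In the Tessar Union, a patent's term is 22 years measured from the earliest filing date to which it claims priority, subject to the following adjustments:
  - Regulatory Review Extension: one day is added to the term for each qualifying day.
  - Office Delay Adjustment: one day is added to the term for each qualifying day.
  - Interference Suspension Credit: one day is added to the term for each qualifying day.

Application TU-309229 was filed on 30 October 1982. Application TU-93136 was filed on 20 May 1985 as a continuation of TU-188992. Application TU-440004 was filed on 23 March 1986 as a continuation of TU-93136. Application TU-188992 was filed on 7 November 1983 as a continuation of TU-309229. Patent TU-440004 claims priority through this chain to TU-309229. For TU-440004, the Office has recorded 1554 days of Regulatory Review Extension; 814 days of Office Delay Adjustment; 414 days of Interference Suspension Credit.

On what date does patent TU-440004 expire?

Earliest priority filing: 30 October 1982.
Base term: 30 October 1982 + 22 years → 30 October 2004.
Regulatory Review Extension: +1554 days → 31 January 2009.
Office Delay Adjustment: +814 days → 25 April 2011.
Interference Suspension Credit: +414 days → 12 June 2012.

June 12, 2012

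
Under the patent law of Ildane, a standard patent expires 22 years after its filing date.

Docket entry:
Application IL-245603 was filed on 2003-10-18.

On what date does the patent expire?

Filing date + 22 years → 18 October 2025.

October 18, 2025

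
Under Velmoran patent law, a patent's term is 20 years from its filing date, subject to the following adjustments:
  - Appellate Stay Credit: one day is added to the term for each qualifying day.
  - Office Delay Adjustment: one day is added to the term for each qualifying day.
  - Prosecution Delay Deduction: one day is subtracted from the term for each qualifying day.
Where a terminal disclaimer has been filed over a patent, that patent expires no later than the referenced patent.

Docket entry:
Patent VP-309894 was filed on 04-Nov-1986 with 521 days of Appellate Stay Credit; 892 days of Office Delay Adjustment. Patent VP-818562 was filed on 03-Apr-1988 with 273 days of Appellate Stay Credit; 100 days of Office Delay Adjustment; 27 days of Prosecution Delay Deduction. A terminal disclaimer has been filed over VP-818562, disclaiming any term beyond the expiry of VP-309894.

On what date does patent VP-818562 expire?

Natural term of VP-818562:
  Base: filing + 20 years → 3 April 2008.
  Appellate Stay Credit: +273 days → 1 January 2009.
  Office Delay Adjustment: +100 days → 11 April 2009.
  Prosecution Delay Deduction: −27 days → 15 March 2009.
Expiry of referenced patent VP-309894:
  Base: filing + 20 years → 4 November 2006.
  Appellate Stay Credit: +521 days → 8 April 2008.
  Office Delay Adjustment: +892 days → 17 September 2010.
Terminal disclaimer: VP-818562 expires on the earlier of 15 March 2009 and 17 September 2010.

2009-03-15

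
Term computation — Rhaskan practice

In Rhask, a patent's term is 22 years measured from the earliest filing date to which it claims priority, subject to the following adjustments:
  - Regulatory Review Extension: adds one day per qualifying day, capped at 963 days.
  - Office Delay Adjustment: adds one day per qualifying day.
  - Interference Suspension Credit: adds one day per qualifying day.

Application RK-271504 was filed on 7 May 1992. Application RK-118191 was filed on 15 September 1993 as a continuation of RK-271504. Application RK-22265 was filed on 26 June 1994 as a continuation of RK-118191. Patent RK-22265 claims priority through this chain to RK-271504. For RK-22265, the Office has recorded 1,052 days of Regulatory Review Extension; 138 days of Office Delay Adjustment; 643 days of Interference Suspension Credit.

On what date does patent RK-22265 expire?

Earliest priority filing: 7 May 1992.
Base term: 7 May 1992 + 22 years → 7 May 2014.
Regulatory Review Extension: 1052 days claimed exceeds the 963-day cap, so +963 days → 25 December 2016.
Office Delay Adjustment: +138 days → 12 May 2017.
Interference Suspension Credit: +643 days → 14 February 2019.

February 14, 2019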